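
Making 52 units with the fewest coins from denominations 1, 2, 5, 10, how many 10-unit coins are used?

5

Use the largest denomination that fits, subtract, and repeat.
52 − 5×10→2 − 1×2→0
Count of 10: 5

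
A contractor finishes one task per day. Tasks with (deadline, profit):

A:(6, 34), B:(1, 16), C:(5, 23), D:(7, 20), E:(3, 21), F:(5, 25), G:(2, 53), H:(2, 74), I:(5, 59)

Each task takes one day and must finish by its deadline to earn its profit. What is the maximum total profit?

Take jobs in profit order; each goes to the latest open slot no later than its deadline.
By profit: H(d2,74), I(d5,59), G(d2,53), A(d6,34), F(d5,25), C(d5,23), E(d3,21), D(d7,20), B(d1,16)
H→slot 2; I→slot 5; G→slot 1; A→slot 6; F→slot 4; C→slot 3; E skipped; D→slot 7; B skipped.
Profit = 53 + 74 + 23 + 25 + 59 + 34 + 20 = 288

288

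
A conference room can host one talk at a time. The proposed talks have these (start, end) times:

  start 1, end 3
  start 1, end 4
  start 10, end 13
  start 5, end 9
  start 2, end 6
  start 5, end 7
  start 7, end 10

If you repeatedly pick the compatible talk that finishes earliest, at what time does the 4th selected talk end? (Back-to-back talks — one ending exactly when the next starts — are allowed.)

13

Order by finish time; keep every interval that doesn't clash with the previous kept one.
Sorted by end: (1,3)  (1,4)  (2,6)  (5,7)  (5,9)  (7,10)  (10,13)
take (1,3); skip (1,4); take (5,7); take (7,10); take (10,13).
Selected: (1,3) (5,7) (7,10) (10,13)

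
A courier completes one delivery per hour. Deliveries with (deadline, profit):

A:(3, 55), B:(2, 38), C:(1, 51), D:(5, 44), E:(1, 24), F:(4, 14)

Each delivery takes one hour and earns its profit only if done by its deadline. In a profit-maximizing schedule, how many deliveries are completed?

5

Sort by profit descending; place each in the latest free slot ≤ its deadline.
Profit order: A=55 C=51 D=44 B=38 E=24 F=14
Assign: A→slot 3, C→slot 1, D→slot 5, B→slot 2, E skipped, F→slot 4.
Slots: [1:C] [2:B] [3:A] [4:F] [5:D]
5 of 6 scheduled.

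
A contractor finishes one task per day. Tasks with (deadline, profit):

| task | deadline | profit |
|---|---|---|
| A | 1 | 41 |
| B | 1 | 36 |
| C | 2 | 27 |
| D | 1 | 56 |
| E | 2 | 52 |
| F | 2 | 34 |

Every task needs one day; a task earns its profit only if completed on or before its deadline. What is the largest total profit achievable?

Sort by profit descending; place each in the latest free slot ≤ its deadline.
By profit: D(d1,56), E(d2,52), A(d1,41), B(d1,36), F(d2,34), C(d2,27)
D→slot 1; E→slot 2; A skipped; B skipped; F skipped; C skipped.
Profit = 56 + 52 = 108

108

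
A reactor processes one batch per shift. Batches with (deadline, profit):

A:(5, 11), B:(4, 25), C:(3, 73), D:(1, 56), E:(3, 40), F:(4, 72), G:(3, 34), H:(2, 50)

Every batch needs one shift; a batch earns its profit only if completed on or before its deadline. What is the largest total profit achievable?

262

Sort by profit descending; place each in the latest free slot ≤ its deadline.
Profit order: C=73 F=72 D=56 H=50 E=40 G=34 B=25 A=11
Assign: C→slot 3, F→slot 4, D→slot 1, H→slot 2, E skipped, G skipped, B skipped, A→slot 5.
Slots: [1:D] [2:H] [3:C] [4:F] [5:A]
Profit = 56 + 50 + 73 + 72 + 11 = 262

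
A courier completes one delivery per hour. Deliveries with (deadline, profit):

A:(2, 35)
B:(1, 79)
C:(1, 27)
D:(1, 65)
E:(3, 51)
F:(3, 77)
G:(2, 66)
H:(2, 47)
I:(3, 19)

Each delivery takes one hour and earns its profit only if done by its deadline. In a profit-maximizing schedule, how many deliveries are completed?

3

Take jobs in profit order; each goes to the latest open slot no later than its deadline.
By profit: B(d1,79), F(d3,77), G(d2,66), D(d1,65), E(d3,51), H(d2,47), A(d2,35), C(d1,27), I(d3,19)
B→slot 1; F→slot 3; G→slot 2; D skipped; E skipped; H skipped; A skipped; C skipped; I skipped.
3 of 9 scheduled.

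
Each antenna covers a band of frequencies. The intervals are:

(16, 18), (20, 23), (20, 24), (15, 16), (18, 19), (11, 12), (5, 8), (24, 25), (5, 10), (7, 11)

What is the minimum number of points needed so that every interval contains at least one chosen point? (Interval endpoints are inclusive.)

Sort by right endpoint; whenever an interval is uncovered, place a point at its right end.
Sorted: [5,8] [5,10] [7,11] [11,12] [15,16] [16,18] [18,19] [20,23] [20,24] [24,25]
{[5,8],[5,10],[7,11]} hit by 8; {[11,12]} hit by 12; {[15,16],[16,18]} hit by 16; {[18,19]} hit by 19; {[20,23],[20,24]} hit by 23; {[24,25]} hit by 25.
Points: 8, 12, 16, 19, 23, 25 (6 total).

6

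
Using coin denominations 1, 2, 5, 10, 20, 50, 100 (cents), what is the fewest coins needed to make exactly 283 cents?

Use the largest denomination that fits, subtract, and repeat.
283 = 2×100 + 1×50 + 1×20 + 1×10 + 1×2 + 1×1
Total coins = 2 + 1 + 1 + 1 + 1 + 1 = 7

7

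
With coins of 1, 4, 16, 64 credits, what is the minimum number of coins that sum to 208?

Use the largest denomination that fits, subtract, and repeat.
208 = 3×64 + 1×16
Total coins = 3 + 1 = 4

4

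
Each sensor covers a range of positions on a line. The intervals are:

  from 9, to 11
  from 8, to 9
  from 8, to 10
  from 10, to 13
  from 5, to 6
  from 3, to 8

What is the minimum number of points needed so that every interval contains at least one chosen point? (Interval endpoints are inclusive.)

By right end: [5,6]  [3,8]  [8,9]  [8,10]  [9,11]  [10,13]
[5,6] uncovered → point at 6; [8,9] uncovered → point at 9; [10,13] uncovered → point at 13.
Points: 6, 9, 13 (3 total).

3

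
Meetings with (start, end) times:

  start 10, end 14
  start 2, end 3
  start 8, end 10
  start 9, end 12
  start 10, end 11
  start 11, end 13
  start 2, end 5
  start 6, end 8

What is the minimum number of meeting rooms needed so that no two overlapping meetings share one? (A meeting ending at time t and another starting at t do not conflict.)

3

The answer is the maximum number of intervals overlapping at any instant.
Events (time:±→running): 2:+→1 2:+→2 3:-→1 5:-→0 6:+→1 8:-→0 8:+→1 9:+→2 10:-→1 10:+→2 10:+→3 … peak 3.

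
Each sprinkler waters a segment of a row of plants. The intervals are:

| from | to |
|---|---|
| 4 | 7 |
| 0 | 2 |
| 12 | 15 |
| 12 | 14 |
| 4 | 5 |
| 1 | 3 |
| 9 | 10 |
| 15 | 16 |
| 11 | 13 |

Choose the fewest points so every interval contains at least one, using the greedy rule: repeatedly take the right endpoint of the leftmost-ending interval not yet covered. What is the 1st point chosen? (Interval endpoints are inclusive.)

Sort by right endpoint; whenever an interval is uncovered, place a point at its right end.
Sorted: [0,2] [1,3] [4,5] [4,7] [9,10] [11,13] [12,14] [12,15] [15,16]
{[0,2],[1,3]} hit by 2; {[4,5],[4,7]} hit by 5; {[9,10]} hit by 10; {[11,13],[12,14],[12,15]} hit by 13; {[15,16]} hit by 16.
Points: 2, 5, 10, 13, 16 (5 total).

2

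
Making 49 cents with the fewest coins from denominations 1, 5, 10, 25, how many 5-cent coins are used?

49 − 1×25→24 − 2×10→4 − 4×1→0
Count of 5: 0

0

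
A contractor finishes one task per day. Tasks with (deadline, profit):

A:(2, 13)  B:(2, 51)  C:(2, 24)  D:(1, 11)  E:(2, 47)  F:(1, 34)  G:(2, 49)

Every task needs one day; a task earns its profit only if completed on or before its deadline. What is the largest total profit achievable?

By profit: B(d2,51), G(d2,49), E(d2,47), F(d1,34), C(d2,24), A(d2,13), D(d1,11)
B→slot 2; G→slot 1; E skipped; F skipped; C skipped; A skipped; D skipped.
Profit = 49 + 51 = 100

100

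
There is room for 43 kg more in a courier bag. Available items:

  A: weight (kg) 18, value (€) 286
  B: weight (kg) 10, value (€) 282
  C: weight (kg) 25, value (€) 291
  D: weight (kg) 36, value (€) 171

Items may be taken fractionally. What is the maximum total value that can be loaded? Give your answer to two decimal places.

Ratios (sorted): B 28.20, A 15.89, C 11.64, D 4.75
take B (10 @ 282); take A (18 @ 286); take 15/25 of C → 174.60. Capacity used 43/43.
Total value = 742.60

742.60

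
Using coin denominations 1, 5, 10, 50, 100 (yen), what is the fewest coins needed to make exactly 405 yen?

Use the largest denomination that fits, subtract, and repeat.
405 − 4×100→5 − 1×5→0
Total coins = 4 + 1 = 5

5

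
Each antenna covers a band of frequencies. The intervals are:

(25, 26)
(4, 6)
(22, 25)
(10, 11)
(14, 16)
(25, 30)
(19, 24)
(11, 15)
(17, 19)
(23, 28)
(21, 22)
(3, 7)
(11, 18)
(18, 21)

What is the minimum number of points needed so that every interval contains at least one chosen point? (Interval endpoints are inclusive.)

6

Sort by right endpoint; whenever an interval is uncovered, place a point at its right end.
Sorted: [4,6] [3,7] [10,11] [11,15] [14,16] [11,18] [17,19] [18,21] [21,22] [19,24] [22,25] [25,26] [23,28] [25,30]
{[4,6],[3,7]} hit by 6; {[10,11],[11,15]} hit by 11; {[14,16],[11,18]} hit by 16; {[17,19],[18,21]} hit by 19; {[21,22],[19,24],[22,25]} hit by 22; {[25,26],[23,28],[25,30]} hit by 26.
Points: 6, 11, 16, 19, 22, 26 (6 total).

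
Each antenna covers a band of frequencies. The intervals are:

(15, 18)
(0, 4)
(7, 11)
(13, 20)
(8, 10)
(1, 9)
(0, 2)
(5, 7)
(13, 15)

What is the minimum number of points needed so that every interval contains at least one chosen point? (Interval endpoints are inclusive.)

4

Sort by right endpoint; whenever an interval is uncovered, place a point at its right end.
By right end: [0,2]  [0,4]  [5,7]  [1,9]  [8,10]  [7,11]  [13,15]  [15,18]  [13,20]
[0,2] uncovered → point at 2; [5,7] uncovered → point at 7; [8,10] uncovered → point at 10; [13,15] uncovered → point at 15.
Points: 2, 7, 10, 15 (4 total).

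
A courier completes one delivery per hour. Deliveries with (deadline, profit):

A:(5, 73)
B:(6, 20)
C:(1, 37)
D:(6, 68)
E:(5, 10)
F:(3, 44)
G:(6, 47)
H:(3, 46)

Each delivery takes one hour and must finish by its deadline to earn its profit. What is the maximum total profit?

Sort by profit descending; place each in the latest free slot ≤ its deadline.
By profit: A(d5,73), D(d6,68), G(d6,47), H(d3,46), F(d3,44), C(d1,37), B(d6,20), E(d5,10)
A→slot 5; D→slot 6; G→slot 4; H→slot 3; F→slot 2; C→slot 1; B skipped; E skipped.
Profit = 37 + 44 + 46 + 47 + 73 + 68 = 315

315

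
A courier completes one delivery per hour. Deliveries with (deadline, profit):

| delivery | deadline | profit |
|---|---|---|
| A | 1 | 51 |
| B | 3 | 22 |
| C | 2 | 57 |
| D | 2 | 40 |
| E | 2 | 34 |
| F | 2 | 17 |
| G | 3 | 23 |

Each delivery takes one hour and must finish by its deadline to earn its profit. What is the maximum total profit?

131

Take jobs in profit order; each goes to the latest open slot no later than its deadline.
Profit order: C=57 A=51 D=40 E=34 G=23 B=22 F=17
Assign: C→slot 2, A→slot 1, D skipped, E skipped, G→slot 3, B skipped, F skipped.
Slots: [1:A] [2:C] [3:G]
Profit = 51 + 57 + 23 = 131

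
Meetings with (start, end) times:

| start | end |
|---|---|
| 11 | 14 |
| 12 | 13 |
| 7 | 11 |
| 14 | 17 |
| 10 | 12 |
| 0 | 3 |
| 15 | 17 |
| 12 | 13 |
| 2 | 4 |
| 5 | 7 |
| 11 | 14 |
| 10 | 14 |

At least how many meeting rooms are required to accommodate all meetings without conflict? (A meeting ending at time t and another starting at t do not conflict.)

5

Events (time:±→running): 0:+→1 2:+→2 3:-→1 4:-→0 5:+→1 7:-→0 7:+→1 10:+→2 10:+→3 11:-→2 11:+→3 11:+→4 12:-→3 12:+→4 12:+→5 … peak 5.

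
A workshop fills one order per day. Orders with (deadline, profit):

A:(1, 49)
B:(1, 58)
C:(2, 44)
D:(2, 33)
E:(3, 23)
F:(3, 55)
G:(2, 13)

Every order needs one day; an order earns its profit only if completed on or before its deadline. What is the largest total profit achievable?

157

Take jobs in profit order; each goes to the latest open slot no later than its deadline.
By profit: B(d1,58), F(d3,55), A(d1,49), C(d2,44), D(d2,33), E(d3,23), G(d2,13)
B→slot 1; F→slot 3; A skipped; C→slot 2; D skipped; E skipped; G skipped.
Profit = 58 + 44 + 55 = 157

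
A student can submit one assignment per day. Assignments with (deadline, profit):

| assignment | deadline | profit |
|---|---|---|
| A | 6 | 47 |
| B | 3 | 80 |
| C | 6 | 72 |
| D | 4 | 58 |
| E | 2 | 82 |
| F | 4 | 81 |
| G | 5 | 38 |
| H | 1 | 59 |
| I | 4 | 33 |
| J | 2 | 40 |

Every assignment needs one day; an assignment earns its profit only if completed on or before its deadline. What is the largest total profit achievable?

421

Profit order: E=82 F=81 B=80 C=72 H=59 D=58 A=47 J=40 G=38 I=33
Assign: E→slot 2, F→slot 4, B→slot 3, C→slot 6, H→slot 1, D skipped, A→slot 5, J skipped, G skipped, I skipped.
Slots: [1:H] [2:E] [3:B] [4:F] [5:A] [6:C]
Profit = 59 + 82 + 80 + 81 + 47 + 72 = 421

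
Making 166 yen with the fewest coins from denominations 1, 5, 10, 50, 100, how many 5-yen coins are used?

Use the largest denomination that fits, subtract, and repeat.
166 − 1×100→66 − 1×50→16 − 1×10→6 − 1×5→1 − 1×1→0
Count of 5: 1

1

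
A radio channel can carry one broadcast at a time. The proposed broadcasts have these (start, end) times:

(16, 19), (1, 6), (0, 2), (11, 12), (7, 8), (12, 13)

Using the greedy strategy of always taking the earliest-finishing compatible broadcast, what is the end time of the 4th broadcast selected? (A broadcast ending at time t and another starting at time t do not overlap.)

Order by finish time; keep every interval that doesn't clash with the previous kept one.
Sorted by end: (0,2)  (1,6)  (7,8)  (11,12)  (12,13)  (16,19)
take (0,2); take (7,8); take (11,12); take (12,13); take (16,19).
Selected: (0,2) (7,8) (11,12) (12,13) (16,19)

13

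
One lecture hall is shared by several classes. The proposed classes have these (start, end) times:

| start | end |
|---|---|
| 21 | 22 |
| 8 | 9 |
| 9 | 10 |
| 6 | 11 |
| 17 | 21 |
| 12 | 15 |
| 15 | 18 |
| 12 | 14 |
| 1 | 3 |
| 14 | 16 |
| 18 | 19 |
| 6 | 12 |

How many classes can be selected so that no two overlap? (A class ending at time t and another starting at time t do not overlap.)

Order by finish time; keep every interval that doesn't clash with the previous kept one.
Sorted by end: (1,3)  (8,9)  (9,10)  (6,11)  (6,12)  (12,14)  (12,15)  (14,16)  (15,18)  (18,19)  (17,21)  (21,22)
take (1,3); take (8,9); take (9,10); skip (6,11); take (12,14); take (14,16); skip (15,18); take (18,19); take (21,22).
Selected 7 classes.

7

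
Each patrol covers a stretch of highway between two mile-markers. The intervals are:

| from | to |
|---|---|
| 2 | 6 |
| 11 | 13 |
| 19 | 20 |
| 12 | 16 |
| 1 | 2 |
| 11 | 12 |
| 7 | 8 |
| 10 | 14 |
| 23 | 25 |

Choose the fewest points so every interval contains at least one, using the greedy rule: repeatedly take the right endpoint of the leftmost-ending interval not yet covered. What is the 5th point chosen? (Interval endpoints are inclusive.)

Sorted: [1,2] [2,6] [7,8] [11,12] [11,13] [10,14] [12,16] [19,20] [23,25]
{[1,2],[2,6]} hit by 2; {[7,8]} hit by 8; {[11,12],[11,13],[10,14],[12,16]} hit by 12; {[19,20]} hit by 20; {[23,25]} hit by 25.
Points: 2, 8, 12, 20, 25 (5 total).

25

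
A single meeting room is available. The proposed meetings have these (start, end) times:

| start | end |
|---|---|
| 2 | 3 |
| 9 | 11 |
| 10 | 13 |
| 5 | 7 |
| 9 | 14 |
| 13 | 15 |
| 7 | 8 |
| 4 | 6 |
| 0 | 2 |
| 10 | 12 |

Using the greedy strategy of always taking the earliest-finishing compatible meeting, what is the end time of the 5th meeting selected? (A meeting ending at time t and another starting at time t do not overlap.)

11

Sort by end time and greedily take each interval whose start is ≥ the last chosen end.
By end time: (0,2), (2,3), (4,6), (5,7), (7,8), (9,11), (10,12), (10,13), (9,14), (13,15).
Pick (0,2); next start ≥ 2 → (2,3); next start ≥ 3 → (4,6); next start ≥ 6 → (7,8); next start ≥ 8 → (9,11); next start ≥ 11 → (13,15).
Selected: (0,2) (2,3) (4,6) (7,8) (9,11) (13,15)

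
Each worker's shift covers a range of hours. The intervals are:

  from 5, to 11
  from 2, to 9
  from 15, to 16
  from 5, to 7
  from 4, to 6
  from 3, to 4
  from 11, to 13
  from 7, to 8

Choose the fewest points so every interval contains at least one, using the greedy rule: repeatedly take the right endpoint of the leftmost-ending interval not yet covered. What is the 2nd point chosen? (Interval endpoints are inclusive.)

By right end: [3,4]  [4,6]  [5,7]  [7,8]  [2,9]  [5,11]  [11,13]  [15,16]
[3,4] uncovered → point at 4; [5,7] uncovered → point at 7; [11,13] uncovered → point at 13; [15,16] uncovered → point at 16.
Points: 4, 7, 13, 16 (4 total).

7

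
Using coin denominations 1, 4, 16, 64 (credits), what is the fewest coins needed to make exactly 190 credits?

10

Greedy: take as many of the largest coin as possible, then repeat with the remainder.
190 = 2×64 + 3×16 + 3×4 + 2×1
Total coins = 2 + 3 + 3 + 2 = 10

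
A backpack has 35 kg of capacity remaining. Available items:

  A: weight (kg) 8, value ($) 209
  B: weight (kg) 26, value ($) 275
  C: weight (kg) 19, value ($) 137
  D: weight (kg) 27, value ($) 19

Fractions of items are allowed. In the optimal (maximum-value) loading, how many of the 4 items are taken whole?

Greedy by value/weight ratio, highest first.
Order: A (209/8=26.12) > B (275/26=10.58) > C (137/19=7.21) > D (19/27=0.70)
Fill: take A (8 @ 209) → take B (26 @ 275) → take 1/19 of C → 7.21; 35/35 used.
2 item(s) taken whole; one partial (take 1/19 of C).

2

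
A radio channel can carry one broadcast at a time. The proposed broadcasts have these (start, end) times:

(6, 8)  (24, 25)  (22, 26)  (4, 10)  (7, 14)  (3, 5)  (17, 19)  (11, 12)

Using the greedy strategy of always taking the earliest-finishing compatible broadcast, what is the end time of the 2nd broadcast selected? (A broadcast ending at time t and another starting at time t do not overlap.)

8

Greedy by earliest finish: after sorting by end time, pick each interval compatible with the last pick.
Sorted by end: (3,5)  (6,8)  (4,10)  (11,12)  (7,14)  (17,19)  (24,25)  (22,26)
take (3,5); take (6,8); skip (4,10); take (11,12); take (17,19); take (24,25); skip (22,26).
Selected: (3,5) (6,8) (11,12) (17,19) (24,25)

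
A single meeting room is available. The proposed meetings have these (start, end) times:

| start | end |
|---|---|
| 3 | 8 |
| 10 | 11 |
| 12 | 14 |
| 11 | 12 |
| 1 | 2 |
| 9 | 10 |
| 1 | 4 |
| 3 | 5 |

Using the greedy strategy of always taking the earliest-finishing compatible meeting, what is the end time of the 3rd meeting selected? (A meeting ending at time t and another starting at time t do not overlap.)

10

Order by finish time; keep every interval that doesn't clash with the previous kept one.
By end time: (1,2), (1,4), (3,5), (3,8), (9,10), (10,11), (11,12), (12,14).
Pick (1,2); next start ≥ 2 → (3,5); next start ≥ 5 → (9,10); next start ≥ 10 → (10,11); next start ≥ 11 → (11,12); next start ≥ 12 → (12,14).
Selected: (1,2) (3,5) (9,10) (10,11) (11,12) (12,14)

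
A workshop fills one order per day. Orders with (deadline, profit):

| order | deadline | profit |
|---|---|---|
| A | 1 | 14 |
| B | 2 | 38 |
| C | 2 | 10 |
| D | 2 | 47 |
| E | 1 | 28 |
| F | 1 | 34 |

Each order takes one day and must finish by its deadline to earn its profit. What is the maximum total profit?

85

Profit order: D=47 B=38 F=34 E=28 A=14 C=10
Assign: D→slot 2, B→slot 1, F skipped, E skipped, A skipped, C skipped.
Slots: [1:B] [2:D]
Profit = 38 + 47 = 85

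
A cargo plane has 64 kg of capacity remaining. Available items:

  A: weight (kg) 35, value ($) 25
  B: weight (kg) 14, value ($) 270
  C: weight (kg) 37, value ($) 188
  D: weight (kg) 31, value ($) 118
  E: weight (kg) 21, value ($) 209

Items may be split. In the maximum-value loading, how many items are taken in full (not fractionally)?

Greedy by value/weight ratio, highest first.
Order: B (270/14=19.29) > E (209/21=9.95) > C (188/37=5.08) > D (118/31=3.81) > A (25/35=0.71)
Fill: take B (14 @ 270) → take E (21 @ 209) → take 29/37 of C → 147.35; 64/64 used.
2 item(s) taken whole; one partial (take 29/37 of C).

2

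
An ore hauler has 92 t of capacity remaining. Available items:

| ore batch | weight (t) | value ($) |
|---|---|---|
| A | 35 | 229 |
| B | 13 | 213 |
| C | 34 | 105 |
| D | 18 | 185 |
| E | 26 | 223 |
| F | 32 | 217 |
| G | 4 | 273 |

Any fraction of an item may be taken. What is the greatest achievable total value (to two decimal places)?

1104.22

Ratios (sorted): G 68.25, B 16.38, D 10.28, E 8.58, F 6.78, A 6.54, C 3.09
take G (4 @ 273); take B (13 @ 213); take D (18 @ 185); take E (26 @ 223); take 31/32 of F → 210.22. Capacity used 92/92.
Total value = 1104.22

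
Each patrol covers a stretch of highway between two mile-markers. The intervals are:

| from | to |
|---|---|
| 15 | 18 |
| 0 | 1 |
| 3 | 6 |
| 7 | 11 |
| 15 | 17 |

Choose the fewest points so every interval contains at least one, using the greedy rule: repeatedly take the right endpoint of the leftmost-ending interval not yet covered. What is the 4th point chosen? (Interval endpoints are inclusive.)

Sort by right endpoint; whenever an interval is uncovered, place a point at its right end.
By right end: [0,1]  [3,6]  [7,11]  [15,17]  [15,18]
[0,1] uncovered → point at 1; [3,6] uncovered → point at 6; [7,11] uncovered → point at 11; [15,17] uncovered → point at 17.
Points: 1, 6, 11, 17 (4 total).

17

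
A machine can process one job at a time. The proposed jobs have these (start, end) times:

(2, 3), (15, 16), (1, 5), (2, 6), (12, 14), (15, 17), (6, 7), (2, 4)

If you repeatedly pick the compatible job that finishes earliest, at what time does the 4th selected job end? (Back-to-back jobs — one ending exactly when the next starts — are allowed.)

16

Sort by end time and greedily take each interval whose start is ≥ the last chosen end.
Sorted by end: (2,3)  (2,4)  (1,5)  (2,6)  (6,7)  (12,14)  (15,16)  (15,17)
take (2,3); take (6,7); take (12,14); take (15,16).
Selected: (2,3) (6,7) (12,14) (15,16)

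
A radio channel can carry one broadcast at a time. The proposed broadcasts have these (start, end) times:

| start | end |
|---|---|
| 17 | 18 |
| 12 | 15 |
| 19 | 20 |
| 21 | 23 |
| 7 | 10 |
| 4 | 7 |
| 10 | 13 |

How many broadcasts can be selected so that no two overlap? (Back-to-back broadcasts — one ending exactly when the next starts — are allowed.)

6

Sorted by end: (4,7)  (7,10)  (10,13)  (12,15)  (17,18)  (19,20)  (21,23)
take (4,7); take (7,10); take (10,13); take (17,18); take (19,20); take (21,23).
Selected 6 broadcasts.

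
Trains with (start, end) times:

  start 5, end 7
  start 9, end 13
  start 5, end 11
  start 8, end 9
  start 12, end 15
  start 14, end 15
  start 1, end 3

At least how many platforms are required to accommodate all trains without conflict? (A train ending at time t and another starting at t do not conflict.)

Count concurrent intervals with a sweep; the peak is the room count.
Events (time:±→running): 1:+→1 3:-→0 5:+→1 5:+→2 … peak 2.

2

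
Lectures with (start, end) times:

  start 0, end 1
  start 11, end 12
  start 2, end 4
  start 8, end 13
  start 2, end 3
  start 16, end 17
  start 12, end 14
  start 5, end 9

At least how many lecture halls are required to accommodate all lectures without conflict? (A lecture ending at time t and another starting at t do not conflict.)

2

Count concurrent intervals with a sweep; the peak is the room count.
starts: [0, 2, 2, 5, 8, 11, 12, 16]
ends:   [1, 3, 4, 9, 12, 13, 14, 17]
s0→1 e1→0 s2→1 s2→2  — peak 2.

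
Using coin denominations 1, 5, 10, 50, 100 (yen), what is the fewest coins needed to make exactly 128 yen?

Use the largest denomination that fits, subtract, and repeat.
128 = 1×100 + 2×10 + 1×5 + 3×1
Total coins = 1 + 2 + 1 + 3 = 7

7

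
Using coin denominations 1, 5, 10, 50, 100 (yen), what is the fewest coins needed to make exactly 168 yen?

Use the largest denomination that fits, subtract, and repeat.
168 − 1×100→68 − 1×50→18 − 1×10→8 − 1×5→3 − 3×1→0
Total coins = 1 + 1 + 1 + 1 + 3 = 7

7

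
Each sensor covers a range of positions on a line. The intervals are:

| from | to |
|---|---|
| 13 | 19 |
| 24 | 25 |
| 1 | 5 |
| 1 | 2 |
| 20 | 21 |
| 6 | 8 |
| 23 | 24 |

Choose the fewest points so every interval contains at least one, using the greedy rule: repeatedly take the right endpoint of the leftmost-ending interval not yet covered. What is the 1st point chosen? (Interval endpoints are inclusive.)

2

By right end: [1,2]  [1,5]  [6,8]  [13,19]  [20,21]  [23,24]  [24,25]
[1,2] uncovered → point at 2; [6,8] uncovered → point at 8; [13,19] uncovered → point at 19; [20,21] uncovered → point at 21; [23,24] uncovered → point at 24.
Points: 2, 8, 19, 21, 24 (5 total).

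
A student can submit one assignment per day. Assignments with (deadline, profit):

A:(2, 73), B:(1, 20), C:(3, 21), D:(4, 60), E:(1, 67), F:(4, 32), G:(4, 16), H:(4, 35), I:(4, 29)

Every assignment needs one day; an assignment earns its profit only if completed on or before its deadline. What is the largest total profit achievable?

Sort by profit descending; place each in the latest free slot ≤ its deadline.
Profit order: A=73 E=67 D=60 H=35 F=32 I=29 C=21 B=20 G=16
Assign: A→slot 2, E→slot 1, D→slot 4, H→slot 3, F skipped, I skipped, C skipped, B skipped, G skipped.
Slots: [1:E] [2:A] [3:H] [4:D]
Profit = 67 + 73 + 35 + 60 = 235

235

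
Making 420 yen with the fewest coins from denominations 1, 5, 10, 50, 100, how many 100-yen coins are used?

4

Greedy: take as many of the largest coin as possible, then repeat with the remainder.
420 − 4×100→20 − 2×10→0
Count of 100: 4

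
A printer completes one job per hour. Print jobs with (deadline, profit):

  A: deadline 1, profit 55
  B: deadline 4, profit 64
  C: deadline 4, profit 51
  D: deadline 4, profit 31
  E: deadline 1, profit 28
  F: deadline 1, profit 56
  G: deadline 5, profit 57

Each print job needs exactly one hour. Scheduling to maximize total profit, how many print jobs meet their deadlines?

Take jobs in profit order; each goes to the latest open slot no later than its deadline.
By profit: B(d4,64), G(d5,57), F(d1,56), A(d1,55), C(d4,51), D(d4,31), E(d1,28)
B→slot 4; G→slot 5; F→slot 1; A skipped; C→slot 3; D→slot 2; E skipped.
5 of 7 scheduled.

5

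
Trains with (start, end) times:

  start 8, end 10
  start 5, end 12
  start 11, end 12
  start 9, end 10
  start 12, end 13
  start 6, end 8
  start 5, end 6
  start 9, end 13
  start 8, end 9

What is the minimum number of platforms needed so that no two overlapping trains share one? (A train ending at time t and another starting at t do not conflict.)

4

Count concurrent intervals with a sweep; the peak is the room count.
Events (time:±→running): 5:+→1 5:+→2 6:-→1 6:+→2 8:-→1 8:+→2 8:+→3 9:-→2 9:+→3 9:+→4 … peak 4.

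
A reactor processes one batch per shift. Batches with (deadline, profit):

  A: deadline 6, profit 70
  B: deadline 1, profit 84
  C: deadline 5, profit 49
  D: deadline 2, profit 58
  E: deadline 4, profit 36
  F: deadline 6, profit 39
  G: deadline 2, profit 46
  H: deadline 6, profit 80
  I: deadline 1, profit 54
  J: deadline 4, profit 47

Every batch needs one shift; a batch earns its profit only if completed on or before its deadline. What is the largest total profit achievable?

388

Sort by profit descending; place each in the latest free slot ≤ its deadline.
Profit order: B=84 H=80 A=70 D=58 I=54 C=49 J=47 G=46 F=39 E=36
Assign: B→slot 1, H→slot 6, A→slot 5, D→slot 2, I skipped, C→slot 4, J→slot 3, G skipped, F skipped, E skipped.
Slots: [1:B] [2:D] [3:J] [4:C] [5:A] [6:H]
Profit = 84 + 58 + 47 + 49 + 70 + 80 = 388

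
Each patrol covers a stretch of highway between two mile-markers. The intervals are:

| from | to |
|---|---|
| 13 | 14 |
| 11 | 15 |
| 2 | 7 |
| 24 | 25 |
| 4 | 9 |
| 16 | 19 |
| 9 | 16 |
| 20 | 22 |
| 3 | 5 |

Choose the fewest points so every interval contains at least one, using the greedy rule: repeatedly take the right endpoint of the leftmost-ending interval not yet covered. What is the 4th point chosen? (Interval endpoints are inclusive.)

22

Process intervals by earliest right end; each time one isn't hit yet, stab at its right endpoint.
Sorted: [3,5] [2,7] [4,9] [13,14] [11,15] [9,16] [16,19] [20,22] [24,25]
{[3,5],[2,7],[4,9]} hit by 5; {[13,14],[11,15],[9,16]} hit by 14; {[16,19]} hit by 19; {[20,22]} hit by 22; {[24,25]} hit by 25.
Points: 5, 14, 19, 22, 25 (5 total).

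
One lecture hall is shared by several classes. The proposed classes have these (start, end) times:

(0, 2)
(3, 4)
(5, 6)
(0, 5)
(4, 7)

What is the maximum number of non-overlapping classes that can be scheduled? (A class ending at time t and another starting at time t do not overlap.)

3

Sorted by end: (0,2)  (3,4)  (0,5)  (5,6)  (4,7)
take (0,2); take (3,4); take (5,6); skip (4,7).
Selected 3 classes.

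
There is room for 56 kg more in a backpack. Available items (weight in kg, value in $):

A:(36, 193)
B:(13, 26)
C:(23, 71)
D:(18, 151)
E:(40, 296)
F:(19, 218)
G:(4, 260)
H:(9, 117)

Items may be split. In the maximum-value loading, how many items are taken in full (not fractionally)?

4

Order: G (260/4=65.00) > H (117/9=13.00) > F (218/19=11.47) > D (151/18=8.39) > E (296/40=7.40) > A (193/36=5.36) > C (71/23=3.09) > B (26/13=2.00)
Fill: take G (4 @ 260) → take H (9 @ 117) → take F (19 @ 218) → take D (18 @ 151) → take 6/40 of E → 44.40; 56/56 used.
4 item(s) taken whole; one partial (take 6/40 of E).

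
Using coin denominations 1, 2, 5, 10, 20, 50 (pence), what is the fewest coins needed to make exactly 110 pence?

110 = 2×50 + 1×10
Total coins = 2 + 1 = 3

3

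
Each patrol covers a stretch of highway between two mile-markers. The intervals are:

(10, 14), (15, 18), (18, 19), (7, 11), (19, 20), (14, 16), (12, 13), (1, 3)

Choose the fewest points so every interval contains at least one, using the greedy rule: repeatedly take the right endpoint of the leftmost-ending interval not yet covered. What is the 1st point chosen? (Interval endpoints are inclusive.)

Process intervals by earliest right end; each time one isn't hit yet, stab at its right endpoint.
By right end: [1,3]  [7,11]  [12,13]  [10,14]  [14,16]  [15,18]  [18,19]  [19,20]
[1,3] uncovered → point at 3; [7,11] uncovered → point at 11; [12,13] uncovered → point at 13; [14,16] uncovered → point at 16; [18,19] uncovered → point at 19.
Points: 3, 11, 13, 16, 19 (5 total).

3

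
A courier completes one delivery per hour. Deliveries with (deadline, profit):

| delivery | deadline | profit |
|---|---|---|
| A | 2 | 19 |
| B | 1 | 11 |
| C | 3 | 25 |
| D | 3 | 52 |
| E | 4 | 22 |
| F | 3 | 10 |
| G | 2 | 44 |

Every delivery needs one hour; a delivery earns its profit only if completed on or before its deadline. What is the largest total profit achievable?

Take jobs in profit order; each goes to the latest open slot no later than its deadline.
By profit: D(d3,52), G(d2,44), C(d3,25), E(d4,22), A(d2,19), B(d1,11), F(d3,10)
D→slot 3; G→slot 2; C→slot 1; E→slot 4; A skipped; B skipped; F skipped.
Profit = 25 + 44 + 52 + 22 = 143

143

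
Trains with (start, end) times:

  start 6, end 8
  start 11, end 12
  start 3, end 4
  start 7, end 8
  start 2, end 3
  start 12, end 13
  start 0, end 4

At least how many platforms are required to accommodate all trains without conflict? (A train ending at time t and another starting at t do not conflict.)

2

Events (time:±→running): 0:+→1 2:+→2 … peak 2.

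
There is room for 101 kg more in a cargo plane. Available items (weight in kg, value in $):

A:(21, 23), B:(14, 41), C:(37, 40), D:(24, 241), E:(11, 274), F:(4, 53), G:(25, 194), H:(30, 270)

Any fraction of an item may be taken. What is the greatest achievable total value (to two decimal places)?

1052.50

Sort by value per unit weight and fill in that order.
Order: E (274/11=24.91) > F (53/4=13.25) > D (241/24=10.04) > H (270/30=9.00) > G (194/25=7.76) > B (41/14=2.93) > A (23/21=1.10) > C (40/37=1.08)
Fill: take E (11 @ 274) → take F (4 @ 53) → take D (24 @ 241) → take H (30 @ 270) → take G (25 @ 194) → take 7/14 of B → 20.50; 101/101 used.
Total value = 1052.50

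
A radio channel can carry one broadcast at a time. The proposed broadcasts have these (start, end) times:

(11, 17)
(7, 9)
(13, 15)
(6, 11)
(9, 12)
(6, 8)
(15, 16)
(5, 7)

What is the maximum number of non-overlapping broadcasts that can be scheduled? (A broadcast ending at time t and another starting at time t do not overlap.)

5

Sorted by end: (5,7)  (6,8)  (7,9)  (6,11)  (9,12)  (13,15)  (15,16)  (11,17)
take (5,7); take (7,9); take (9,12); take (13,15); take (15,16); skip (11,17).
Selected 5 broadcasts.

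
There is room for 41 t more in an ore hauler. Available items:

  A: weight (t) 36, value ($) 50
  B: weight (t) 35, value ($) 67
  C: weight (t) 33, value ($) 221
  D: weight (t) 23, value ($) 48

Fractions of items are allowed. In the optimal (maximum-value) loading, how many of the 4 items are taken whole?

1

Ratios (sorted): C 6.70, D 2.09, B 1.91, A 1.39
take C (33 @ 221); take 8/23 of D → 16.70. Capacity used 41/41.
1 item(s) taken whole; one partial (take 8/23 of D).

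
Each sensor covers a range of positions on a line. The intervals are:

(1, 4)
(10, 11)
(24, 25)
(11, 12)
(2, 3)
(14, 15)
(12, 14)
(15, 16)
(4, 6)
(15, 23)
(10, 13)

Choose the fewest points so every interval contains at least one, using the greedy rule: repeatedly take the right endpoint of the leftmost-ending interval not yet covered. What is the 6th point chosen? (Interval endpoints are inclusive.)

25

By right end: [2,3]  [1,4]  [4,6]  [10,11]  [11,12]  [10,13]  [12,14]  [14,15]  [15,16]  [15,23]  [24,25]
[2,3] uncovered → point at 3; [4,6] uncovered → point at 6; [10,11] uncovered → point at 11; [12,14] uncovered → point at 14; [15,16] uncovered → point at 16; [24,25] uncovered → point at 25.
Points: 3, 6, 11, 14, 16, 25 (6 total).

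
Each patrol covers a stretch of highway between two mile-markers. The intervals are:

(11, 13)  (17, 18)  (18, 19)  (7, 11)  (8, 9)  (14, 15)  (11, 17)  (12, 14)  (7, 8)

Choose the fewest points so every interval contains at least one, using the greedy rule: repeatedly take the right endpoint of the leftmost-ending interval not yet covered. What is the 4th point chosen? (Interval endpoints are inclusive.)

18

Sort by right endpoint; whenever an interval is uncovered, place a point at its right end.
Sorted: [7,8] [8,9] [7,11] [11,13] [12,14] [14,15] [11,17] [17,18] [18,19]
{[7,8],[8,9],[7,11]} hit by 8; {[11,13],[12,14]} hit by 13; {[14,15],[11,17]} hit by 15; {[17,18],[18,19]} hit by 18.
Points: 8, 13, 15, 18 (4 total).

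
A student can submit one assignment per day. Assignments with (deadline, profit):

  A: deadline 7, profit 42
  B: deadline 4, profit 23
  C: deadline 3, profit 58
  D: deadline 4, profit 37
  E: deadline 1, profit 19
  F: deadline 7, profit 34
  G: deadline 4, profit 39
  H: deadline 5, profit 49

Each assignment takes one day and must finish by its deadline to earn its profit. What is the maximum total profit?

282

By profit: C(d3,58), H(d5,49), A(d7,42), G(d4,39), D(d4,37), F(d7,34), B(d4,23), E(d1,19)
C→slot 3; H→slot 5; A→slot 7; G→slot 4; D→slot 2; F→slot 6; B→slot 1; E skipped.
Profit = 23 + 37 + 58 + 39 + 49 + 34 + 42 = 282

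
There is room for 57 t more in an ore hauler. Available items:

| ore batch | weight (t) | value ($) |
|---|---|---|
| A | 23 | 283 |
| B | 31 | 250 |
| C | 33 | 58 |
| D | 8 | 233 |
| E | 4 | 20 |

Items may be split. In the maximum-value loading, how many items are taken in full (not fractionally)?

Order: D (233/8=29.12) > A (283/23=12.30) > B (250/31=8.06) > E (20/4=5.00) > C (58/33=1.76)
Fill: take D (8 @ 233) → take A (23 @ 283) → take 26/31 of B → 209.68; 57/57 used.
2 item(s) taken whole; one partial (take 26/31 of B).

2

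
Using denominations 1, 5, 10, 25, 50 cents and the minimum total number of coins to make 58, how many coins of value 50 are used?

1

58 = 1×50 + 1×5 + 3×1
Count of 50: 1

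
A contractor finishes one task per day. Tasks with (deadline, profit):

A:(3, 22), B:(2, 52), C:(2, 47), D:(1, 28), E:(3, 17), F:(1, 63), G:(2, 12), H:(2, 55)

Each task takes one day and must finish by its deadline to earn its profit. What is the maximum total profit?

140

Take jobs in profit order; each goes to the latest open slot no later than its deadline.
Profit order: F=63 H=55 B=52 C=47 D=28 A=22 E=17 G=12
Assign: F→slot 1, H→slot 2, B skipped, C skipped, D skipped, A→slot 3, E skipped, G skipped.
Slots: [1:F] [2:H] [3:A]
Profit = 63 + 55 + 22 = 140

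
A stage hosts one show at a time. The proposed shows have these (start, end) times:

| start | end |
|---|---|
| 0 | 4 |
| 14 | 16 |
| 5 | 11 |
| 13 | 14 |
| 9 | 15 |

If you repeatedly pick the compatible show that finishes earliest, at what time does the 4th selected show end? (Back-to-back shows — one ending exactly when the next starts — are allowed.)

Greedy by earliest finish: after sorting by end time, pick each interval compatible with the last pick.
Sorted by end: (0,4)  (5,11)  (13,14)  (9,15)  (14,16)
take (0,4); take (5,11); take (13,14); skip (9,15); take (14,16).
Selected: (0,4) (5,11) (13,14) (14,16)

16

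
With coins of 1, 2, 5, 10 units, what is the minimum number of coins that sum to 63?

63 = 6×10 + 1×2 + 1×1
Total coins = 6 + 1 + 1 = 8

8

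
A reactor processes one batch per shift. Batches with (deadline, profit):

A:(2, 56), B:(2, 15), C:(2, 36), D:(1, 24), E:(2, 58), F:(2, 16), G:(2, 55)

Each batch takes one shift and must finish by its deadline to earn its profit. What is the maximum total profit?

Take jobs in profit order; each goes to the latest open slot no later than its deadline.
Profit order: E=58 A=56 G=55 C=36 D=24 F=16 B=15
Assign: E→slot 2, A→slot 1, G skipped, C skipped, D skipped, F skipped, B skipped.
Slots: [1:A] [2:E]
Profit = 56 + 58 = 114

114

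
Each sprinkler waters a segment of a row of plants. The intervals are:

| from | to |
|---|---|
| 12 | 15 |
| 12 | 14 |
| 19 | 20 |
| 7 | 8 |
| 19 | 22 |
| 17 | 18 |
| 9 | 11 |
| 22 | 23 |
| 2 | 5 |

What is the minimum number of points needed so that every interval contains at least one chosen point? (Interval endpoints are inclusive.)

Sorted: [2,5] [7,8] [9,11] [12,14] [12,15] [17,18] [19,20] [19,22] [22,23]
{[2,5]} hit by 5; {[7,8]} hit by 8; {[9,11]} hit by 11; {[12,14],[12,15]} hit by 14; {[17,18]} hit by 18; {[19,20],[19,22]} hit by 20; {[22,23]} hit by 23.
Points: 5, 8, 11, 14, 18, 20, 23 (7 total).

7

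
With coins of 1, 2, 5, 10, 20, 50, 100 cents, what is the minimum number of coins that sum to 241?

5

241 = 2×100 + 2×20 + 1×1
Total coins = 2 + 2 + 1 = 5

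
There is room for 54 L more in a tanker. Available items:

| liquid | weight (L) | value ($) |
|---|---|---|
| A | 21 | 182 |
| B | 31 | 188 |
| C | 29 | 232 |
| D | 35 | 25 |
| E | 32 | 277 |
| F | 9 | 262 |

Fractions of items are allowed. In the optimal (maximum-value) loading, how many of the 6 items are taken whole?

Ratios (sorted): F 29.11, A 8.67, E 8.66, C 8.00, B 6.06, D 0.71
take F (9 @ 262); take A (21 @ 182); take 24/32 of E → 207.75. Capacity used 54/54.
2 item(s) taken whole; one partial (take 24/32 of E).

2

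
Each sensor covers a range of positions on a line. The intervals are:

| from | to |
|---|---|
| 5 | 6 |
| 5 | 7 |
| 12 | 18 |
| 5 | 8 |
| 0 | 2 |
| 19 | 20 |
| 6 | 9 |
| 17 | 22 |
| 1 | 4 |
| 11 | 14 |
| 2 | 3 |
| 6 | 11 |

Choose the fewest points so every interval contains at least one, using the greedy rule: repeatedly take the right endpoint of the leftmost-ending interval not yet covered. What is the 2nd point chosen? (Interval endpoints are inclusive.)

6

By right end: [0,2]  [2,3]  [1,4]  [5,6]  [5,7]  [5,8]  [6,9]  [6,11]  [11,14]  [12,18]  [19,20]  [17,22]
[0,2] uncovered → point at 2; [5,6] uncovered → point at 6; [11,14] uncovered → point at 14; [19,20] uncovered → point at 20.
Points: 2, 6, 14, 20 (4 total).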